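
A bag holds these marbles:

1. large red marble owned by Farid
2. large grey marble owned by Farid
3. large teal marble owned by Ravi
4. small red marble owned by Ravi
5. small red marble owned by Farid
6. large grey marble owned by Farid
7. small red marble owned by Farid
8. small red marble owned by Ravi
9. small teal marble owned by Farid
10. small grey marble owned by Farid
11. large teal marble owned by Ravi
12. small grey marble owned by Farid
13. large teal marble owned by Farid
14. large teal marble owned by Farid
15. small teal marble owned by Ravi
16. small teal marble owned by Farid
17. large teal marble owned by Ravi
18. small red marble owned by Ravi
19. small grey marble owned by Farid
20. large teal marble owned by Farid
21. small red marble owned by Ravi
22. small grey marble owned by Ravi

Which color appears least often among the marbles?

Counts by color: teal 9, red 7, grey 6.
The minimum is 6, held uniquely by grey.

grey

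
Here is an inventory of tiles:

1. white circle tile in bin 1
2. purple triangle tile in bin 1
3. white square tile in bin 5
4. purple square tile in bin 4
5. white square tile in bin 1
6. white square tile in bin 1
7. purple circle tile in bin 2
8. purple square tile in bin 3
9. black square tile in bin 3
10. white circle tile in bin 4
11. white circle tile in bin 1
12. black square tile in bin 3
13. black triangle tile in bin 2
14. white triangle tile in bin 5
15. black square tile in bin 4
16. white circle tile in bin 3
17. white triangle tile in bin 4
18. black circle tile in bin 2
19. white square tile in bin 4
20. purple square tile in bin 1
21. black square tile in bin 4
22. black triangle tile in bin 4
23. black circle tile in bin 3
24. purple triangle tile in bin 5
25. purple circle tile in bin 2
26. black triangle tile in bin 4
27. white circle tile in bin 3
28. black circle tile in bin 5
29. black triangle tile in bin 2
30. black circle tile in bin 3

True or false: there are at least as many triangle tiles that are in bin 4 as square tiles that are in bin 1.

True

triangle tiles in bin 4: 3.
square tiles in bin 1: 3.
The claim requires 3 ≥ 3, which holds.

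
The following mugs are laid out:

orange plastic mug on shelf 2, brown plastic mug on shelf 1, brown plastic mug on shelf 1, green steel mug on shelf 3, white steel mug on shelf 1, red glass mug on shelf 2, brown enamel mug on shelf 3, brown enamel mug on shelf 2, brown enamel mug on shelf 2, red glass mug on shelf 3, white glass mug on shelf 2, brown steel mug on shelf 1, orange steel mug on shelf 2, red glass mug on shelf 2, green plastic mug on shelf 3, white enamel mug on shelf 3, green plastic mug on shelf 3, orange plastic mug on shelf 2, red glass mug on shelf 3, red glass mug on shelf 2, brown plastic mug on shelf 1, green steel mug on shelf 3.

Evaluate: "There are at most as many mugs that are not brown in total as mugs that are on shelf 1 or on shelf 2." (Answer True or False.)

|mugs that are not brown| = 15.
|mugs on shelf 1 or on shelf 2| = 14.
The claim requires 15 ≤ 14, which does not hold.

False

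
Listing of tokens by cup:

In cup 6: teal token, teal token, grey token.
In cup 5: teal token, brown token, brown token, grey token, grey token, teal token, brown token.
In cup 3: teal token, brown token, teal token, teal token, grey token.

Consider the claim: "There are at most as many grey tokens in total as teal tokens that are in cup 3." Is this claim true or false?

|grey tokens| = 4.
|teal tokens in cup 3| = 3.
The claim requires 4 ≤ 3, which does not hold.

False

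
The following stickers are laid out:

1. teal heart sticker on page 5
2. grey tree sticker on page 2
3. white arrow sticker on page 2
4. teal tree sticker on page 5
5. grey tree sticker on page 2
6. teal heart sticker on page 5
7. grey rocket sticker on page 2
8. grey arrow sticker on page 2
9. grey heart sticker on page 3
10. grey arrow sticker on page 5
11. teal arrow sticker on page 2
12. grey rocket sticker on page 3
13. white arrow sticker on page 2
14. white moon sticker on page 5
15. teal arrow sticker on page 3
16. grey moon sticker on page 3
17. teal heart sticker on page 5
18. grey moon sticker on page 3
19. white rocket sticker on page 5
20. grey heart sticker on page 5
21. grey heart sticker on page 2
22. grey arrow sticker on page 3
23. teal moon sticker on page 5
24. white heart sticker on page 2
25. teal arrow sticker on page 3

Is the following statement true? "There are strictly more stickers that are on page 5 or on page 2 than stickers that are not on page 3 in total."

False

stickers on page 5 or on page 2: 18.
stickers that are not on page 3: 18.
The claim requires 18 > 18, which does not hold.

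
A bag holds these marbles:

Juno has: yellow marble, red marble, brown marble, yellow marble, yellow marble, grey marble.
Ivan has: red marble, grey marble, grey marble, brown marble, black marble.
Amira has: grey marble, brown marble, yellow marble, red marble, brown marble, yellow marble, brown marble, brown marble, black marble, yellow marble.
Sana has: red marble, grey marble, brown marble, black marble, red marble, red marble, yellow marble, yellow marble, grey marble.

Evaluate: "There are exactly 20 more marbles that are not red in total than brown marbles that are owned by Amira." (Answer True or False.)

marbles that are not red: 24.
brown marbles owned by Amira: 4.
The claim requires 24 − 4 (= 20) to equal 20, which holds.

True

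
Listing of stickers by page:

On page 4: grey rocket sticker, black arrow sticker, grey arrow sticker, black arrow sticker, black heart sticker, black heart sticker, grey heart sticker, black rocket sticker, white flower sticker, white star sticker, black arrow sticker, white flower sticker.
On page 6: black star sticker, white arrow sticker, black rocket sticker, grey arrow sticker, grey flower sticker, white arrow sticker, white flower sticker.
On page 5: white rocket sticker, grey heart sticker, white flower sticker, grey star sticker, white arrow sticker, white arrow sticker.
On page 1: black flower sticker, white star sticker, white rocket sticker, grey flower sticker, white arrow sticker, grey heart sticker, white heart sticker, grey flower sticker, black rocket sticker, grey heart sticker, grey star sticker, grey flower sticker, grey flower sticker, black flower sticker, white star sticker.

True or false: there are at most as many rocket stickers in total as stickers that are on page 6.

True

rocket stickers: 6.
stickers on page 6: 7.
The claim requires 6 ≤ 7, which holds.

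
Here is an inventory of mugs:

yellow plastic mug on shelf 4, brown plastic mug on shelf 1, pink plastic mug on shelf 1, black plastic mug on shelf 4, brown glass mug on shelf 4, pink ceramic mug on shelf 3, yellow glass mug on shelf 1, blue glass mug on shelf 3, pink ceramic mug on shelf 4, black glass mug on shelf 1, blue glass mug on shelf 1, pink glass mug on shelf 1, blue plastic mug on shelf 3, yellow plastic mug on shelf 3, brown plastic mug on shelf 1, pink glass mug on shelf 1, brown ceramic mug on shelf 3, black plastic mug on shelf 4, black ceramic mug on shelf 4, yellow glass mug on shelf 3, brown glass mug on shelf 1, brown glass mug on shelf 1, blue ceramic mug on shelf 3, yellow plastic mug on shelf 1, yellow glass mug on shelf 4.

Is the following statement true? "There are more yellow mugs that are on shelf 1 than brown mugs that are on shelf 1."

There are 2 yellow mugs on shelf 1.
There are 4 brown mugs on shelf 1.
The claim requires 2 > 4, which does not hold.

False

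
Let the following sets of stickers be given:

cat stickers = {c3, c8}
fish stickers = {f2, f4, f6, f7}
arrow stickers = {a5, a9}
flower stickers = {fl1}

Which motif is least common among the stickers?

Counts by motif: fish 4, arrow 2, cat 2, flower 1.
The minimum is 1, held uniquely by flower.

flower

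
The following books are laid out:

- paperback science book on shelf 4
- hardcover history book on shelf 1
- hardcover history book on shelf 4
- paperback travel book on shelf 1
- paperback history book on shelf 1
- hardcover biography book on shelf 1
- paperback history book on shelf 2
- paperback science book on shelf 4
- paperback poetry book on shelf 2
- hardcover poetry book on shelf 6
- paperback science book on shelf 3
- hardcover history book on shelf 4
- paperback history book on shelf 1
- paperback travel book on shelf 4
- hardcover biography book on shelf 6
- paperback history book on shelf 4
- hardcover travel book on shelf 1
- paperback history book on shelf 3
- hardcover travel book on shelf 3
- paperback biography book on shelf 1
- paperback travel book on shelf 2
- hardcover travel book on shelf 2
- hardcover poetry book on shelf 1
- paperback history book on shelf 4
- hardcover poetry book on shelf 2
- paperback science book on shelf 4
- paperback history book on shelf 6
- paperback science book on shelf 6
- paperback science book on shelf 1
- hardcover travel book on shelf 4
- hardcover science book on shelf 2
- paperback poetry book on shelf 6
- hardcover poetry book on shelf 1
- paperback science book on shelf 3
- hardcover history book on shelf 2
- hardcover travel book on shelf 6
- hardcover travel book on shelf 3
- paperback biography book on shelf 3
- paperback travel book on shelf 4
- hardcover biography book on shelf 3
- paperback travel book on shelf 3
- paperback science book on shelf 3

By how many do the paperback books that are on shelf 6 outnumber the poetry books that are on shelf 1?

paperback books on shelf 6: 3.
poetry books on shelf 1: 2.
3 − 2 = 1.

1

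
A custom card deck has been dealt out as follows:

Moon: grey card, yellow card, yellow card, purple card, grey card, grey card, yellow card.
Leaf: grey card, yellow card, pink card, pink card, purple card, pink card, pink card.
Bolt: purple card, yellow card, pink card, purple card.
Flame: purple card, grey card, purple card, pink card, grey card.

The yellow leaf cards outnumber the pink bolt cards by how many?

yellow leaf cards: 1.
pink bolt cards: 1.
1 − 1 = 0.

0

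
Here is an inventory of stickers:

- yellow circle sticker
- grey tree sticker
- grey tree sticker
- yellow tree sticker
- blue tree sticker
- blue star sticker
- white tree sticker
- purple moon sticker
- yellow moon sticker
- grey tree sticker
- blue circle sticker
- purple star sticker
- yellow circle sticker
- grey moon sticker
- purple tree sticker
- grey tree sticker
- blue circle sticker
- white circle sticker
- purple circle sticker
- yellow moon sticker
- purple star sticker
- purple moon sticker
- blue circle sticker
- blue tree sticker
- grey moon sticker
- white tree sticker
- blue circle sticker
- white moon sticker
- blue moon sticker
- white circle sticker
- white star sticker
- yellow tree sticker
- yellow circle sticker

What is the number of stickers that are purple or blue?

14

blue: 8; purple: 6; together 8 + 6 = 14.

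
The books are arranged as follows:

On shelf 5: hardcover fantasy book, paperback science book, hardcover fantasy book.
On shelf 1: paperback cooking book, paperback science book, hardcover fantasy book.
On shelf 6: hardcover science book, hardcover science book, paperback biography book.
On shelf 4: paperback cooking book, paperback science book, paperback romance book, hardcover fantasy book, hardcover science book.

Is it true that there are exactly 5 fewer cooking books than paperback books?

True

|cooking books| = 2.
|paperback books| = 7.
The claim requires 7 − 2 (= 5) to equal 5, which holds.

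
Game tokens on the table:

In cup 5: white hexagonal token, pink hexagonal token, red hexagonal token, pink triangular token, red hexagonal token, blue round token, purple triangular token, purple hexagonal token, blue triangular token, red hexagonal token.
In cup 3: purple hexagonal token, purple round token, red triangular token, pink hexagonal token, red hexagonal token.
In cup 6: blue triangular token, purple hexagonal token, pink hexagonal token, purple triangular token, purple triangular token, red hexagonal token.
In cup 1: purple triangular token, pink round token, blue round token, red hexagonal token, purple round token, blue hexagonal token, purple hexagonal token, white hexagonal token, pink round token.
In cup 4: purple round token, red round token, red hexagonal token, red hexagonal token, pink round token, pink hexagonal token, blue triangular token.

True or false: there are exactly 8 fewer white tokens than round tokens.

False

|white tokens| = 2.
|round tokens| = 9.
The claim requires 9 − 2 (= 7) to equal 8, which does not hold.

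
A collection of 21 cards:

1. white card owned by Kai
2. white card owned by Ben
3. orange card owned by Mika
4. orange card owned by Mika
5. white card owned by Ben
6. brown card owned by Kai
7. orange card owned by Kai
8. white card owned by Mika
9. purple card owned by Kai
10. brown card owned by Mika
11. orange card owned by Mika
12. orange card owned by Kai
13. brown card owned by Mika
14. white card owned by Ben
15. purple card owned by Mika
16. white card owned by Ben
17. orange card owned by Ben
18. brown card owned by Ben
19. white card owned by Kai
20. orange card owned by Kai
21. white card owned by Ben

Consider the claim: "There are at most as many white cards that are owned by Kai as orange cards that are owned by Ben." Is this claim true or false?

|white cards owned by Kai| = 2.
|orange cards owned by Ben| = 1.
The claim requires 2 ≤ 1, which does not hold.

False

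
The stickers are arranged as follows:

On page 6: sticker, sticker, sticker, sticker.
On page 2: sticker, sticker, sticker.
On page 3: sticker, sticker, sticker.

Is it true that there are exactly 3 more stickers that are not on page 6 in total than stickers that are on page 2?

True

|stickers that are not on page 6| = 6.
|stickers on page 2| = 3.
The claim requires 6 − 3 (= 3) to equal 3, which holds.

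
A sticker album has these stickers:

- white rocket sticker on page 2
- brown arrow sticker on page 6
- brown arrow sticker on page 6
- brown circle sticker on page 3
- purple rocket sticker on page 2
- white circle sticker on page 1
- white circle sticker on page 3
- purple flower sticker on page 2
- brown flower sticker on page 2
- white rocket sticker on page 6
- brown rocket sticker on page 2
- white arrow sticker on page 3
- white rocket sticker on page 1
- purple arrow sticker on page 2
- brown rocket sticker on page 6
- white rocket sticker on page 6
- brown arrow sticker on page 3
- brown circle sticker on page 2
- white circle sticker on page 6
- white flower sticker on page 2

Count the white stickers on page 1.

2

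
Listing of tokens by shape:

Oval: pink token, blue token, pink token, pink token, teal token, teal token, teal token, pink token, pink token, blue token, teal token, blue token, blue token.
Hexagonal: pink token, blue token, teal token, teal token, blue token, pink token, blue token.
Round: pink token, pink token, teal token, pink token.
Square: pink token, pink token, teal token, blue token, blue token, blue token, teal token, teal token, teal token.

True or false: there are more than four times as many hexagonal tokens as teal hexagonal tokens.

|hexagonal tokens| = 7.
|teal hexagonal tokens| = 2.
The claim requires 7 > 4 × 2 = 8, which does not hold.

False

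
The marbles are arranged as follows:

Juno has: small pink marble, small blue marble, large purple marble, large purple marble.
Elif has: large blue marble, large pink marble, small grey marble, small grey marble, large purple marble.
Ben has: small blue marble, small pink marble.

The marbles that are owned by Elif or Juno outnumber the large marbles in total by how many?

4

marbles owned by Elif or Juno: 9.
large marbles: 5.
9 − 5 = 4.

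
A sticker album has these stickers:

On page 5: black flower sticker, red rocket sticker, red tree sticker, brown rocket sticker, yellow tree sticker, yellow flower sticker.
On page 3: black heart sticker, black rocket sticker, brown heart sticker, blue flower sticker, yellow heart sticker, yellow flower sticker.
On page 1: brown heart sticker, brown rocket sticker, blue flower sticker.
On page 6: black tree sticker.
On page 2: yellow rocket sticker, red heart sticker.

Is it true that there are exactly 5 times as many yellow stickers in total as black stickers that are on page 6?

yellow stickers: 5.
black stickers on page 6: 1.
The claim requires 5 = 5 × 1 = 5, which holds.

True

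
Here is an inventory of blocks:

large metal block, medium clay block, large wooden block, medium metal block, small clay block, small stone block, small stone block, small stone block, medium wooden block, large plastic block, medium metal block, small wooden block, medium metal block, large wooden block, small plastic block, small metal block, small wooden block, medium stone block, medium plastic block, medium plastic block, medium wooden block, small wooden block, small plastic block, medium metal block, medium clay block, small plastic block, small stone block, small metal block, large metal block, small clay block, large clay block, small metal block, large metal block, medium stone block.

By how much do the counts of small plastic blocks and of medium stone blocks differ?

1

small plastic blocks: 3. medium stone blocks: 2.
|3 − 2| = 3 − 2 = 1.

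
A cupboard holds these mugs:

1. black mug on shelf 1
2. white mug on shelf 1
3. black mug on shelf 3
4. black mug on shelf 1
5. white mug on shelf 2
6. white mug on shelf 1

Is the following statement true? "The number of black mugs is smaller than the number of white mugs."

False

There are 3 black mugs.
There are 3 white mugs.
The claim requires 3 < 3, which does not hold.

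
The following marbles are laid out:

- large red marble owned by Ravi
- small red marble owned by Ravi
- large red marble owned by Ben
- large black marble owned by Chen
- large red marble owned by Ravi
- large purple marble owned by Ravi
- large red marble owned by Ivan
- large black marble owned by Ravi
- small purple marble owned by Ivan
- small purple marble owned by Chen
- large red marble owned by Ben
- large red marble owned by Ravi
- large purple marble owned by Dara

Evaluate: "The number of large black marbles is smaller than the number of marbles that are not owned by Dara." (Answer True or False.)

large black marbles: 2.
marbles that are not owned by Dara: 12.
The claim requires 2 < 12, which holds.

True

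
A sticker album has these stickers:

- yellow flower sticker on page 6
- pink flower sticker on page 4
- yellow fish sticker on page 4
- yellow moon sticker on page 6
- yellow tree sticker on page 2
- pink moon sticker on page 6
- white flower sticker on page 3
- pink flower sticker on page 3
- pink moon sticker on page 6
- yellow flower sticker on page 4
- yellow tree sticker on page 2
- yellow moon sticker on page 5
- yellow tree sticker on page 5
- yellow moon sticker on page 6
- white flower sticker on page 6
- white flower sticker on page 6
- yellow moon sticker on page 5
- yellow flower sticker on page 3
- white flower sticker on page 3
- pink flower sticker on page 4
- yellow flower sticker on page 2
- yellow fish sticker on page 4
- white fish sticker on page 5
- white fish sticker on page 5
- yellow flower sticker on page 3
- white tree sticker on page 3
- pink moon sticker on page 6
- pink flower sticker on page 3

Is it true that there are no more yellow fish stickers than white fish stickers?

|yellow fish stickers| = 2.
|white fish stickers| = 2.
The claim requires 2 ≤ 2, which holds.

True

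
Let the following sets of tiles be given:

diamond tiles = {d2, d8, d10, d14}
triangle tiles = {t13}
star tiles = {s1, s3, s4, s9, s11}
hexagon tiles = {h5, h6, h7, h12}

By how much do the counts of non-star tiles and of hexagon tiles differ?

non-star tiles: 9. hexagon tiles: 4.
|9 − 4| = 9 − 4 = 5.

5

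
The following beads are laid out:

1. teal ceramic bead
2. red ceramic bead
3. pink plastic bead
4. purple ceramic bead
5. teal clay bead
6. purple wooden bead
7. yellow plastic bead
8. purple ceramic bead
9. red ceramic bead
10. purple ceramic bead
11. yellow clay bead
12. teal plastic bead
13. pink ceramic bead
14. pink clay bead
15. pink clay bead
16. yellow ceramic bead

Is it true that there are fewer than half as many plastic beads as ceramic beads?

|plastic beads| = 3.
|ceramic beads| = 8.
The claim requires 2 × 3 = 6 < 8, which holds.

True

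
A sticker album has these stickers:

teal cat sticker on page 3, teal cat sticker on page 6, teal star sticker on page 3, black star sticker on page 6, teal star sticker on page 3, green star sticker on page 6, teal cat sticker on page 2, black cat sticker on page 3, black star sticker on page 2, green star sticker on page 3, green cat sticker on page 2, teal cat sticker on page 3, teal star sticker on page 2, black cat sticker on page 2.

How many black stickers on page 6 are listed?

1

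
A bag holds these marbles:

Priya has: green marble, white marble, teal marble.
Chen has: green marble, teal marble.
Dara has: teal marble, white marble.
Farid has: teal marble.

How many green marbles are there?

2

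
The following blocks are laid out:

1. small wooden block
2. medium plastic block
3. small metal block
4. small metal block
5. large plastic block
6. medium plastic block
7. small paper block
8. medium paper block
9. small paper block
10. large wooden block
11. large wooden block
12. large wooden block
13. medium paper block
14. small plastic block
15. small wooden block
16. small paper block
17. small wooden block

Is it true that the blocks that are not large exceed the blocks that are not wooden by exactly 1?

False

|blocks that are not large| = 13.
|blocks that are not wooden| = 11.
The claim requires 13 − 11 (= 2) to equal 1, which does not hold.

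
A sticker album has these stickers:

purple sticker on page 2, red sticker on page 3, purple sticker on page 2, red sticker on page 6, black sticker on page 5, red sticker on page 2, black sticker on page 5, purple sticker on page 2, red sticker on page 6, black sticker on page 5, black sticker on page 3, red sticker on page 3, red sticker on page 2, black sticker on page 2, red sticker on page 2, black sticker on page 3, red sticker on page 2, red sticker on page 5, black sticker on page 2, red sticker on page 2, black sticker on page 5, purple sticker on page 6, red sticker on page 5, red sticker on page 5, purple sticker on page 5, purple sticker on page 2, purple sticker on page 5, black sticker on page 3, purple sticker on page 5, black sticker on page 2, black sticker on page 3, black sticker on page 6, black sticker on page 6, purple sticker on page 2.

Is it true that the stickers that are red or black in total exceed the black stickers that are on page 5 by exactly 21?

There are 25 stickers that are red or black.
There are 4 black stickers on page 5.
The claim requires 25 − 4 (= 21) to equal 21, which holds.

True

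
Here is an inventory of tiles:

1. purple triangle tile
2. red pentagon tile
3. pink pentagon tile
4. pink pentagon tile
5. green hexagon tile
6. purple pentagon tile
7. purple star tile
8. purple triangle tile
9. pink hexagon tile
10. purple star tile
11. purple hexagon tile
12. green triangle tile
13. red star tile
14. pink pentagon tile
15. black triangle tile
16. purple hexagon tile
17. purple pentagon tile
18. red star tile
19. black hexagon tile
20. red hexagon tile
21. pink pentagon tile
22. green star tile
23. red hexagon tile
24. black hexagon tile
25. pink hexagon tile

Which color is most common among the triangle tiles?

purple

Counts by color (restricted to triangle tiles): purple 2, black 1, green 1.
The maximum is 2, held uniquely by purple.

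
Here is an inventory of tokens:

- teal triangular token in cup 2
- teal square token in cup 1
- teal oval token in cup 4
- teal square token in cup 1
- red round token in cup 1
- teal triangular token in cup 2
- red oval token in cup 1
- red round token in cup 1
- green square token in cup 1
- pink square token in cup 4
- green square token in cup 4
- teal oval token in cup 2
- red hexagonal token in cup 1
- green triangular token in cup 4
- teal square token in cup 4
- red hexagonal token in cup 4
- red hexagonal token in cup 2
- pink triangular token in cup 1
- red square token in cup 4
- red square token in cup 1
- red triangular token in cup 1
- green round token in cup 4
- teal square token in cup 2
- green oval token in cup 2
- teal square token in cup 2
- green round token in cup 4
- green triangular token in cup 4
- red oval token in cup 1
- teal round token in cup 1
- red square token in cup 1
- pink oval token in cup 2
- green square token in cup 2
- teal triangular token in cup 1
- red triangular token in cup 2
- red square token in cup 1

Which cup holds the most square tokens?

Counts by cup (restricted to square tokens): cup 1→6, cup 4→4, cup 2→3.
The maximum is 6, held uniquely by cup 1.

cup 1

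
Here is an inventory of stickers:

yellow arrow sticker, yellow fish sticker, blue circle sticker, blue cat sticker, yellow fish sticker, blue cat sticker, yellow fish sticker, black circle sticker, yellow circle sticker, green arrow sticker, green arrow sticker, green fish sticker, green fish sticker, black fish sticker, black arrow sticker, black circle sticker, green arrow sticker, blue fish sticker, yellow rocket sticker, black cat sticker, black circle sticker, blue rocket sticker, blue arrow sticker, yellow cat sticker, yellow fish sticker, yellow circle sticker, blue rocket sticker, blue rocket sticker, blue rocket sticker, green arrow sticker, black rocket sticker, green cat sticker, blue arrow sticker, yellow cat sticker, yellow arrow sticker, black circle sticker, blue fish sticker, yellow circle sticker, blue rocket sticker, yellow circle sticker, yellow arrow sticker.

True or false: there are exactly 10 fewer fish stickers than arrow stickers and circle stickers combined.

fish stickers: 9.
arrow stickers: 10; circle stickers: 9; combined: 10 + 9 = 19.
The claim requires 19 − 9 (= 10) to equal 10, which holds.

True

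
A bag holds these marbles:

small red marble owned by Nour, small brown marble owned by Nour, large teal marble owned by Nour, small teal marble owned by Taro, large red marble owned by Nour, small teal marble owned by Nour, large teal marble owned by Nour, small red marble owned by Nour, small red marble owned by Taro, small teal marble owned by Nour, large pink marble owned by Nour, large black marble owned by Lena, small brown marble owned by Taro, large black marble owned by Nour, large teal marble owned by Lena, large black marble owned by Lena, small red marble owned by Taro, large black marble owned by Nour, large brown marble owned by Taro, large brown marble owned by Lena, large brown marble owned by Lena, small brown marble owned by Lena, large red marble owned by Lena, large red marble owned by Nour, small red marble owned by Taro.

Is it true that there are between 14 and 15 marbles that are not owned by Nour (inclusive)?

False

Count of marbles that are not owned by Nour: 13.
The claim requires 14 ≤ 13 ≤ 15, which does not hold.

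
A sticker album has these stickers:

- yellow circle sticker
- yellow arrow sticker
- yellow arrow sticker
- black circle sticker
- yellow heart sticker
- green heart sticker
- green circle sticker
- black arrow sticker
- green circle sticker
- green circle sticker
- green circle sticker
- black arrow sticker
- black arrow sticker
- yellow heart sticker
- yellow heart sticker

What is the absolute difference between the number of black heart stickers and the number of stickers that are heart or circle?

black heart stickers: 0. stickers that are heart or circle: 10.
|0 − 10| = 10 − 0 = 10.

10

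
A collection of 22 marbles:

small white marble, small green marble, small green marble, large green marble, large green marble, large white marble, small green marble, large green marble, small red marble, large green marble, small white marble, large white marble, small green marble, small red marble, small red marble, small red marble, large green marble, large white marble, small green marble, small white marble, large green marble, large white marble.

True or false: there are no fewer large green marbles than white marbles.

|large green marbles| = 6.
|white marbles| = 7.
The claim requires 6 ≥ 7, which does not hold.

False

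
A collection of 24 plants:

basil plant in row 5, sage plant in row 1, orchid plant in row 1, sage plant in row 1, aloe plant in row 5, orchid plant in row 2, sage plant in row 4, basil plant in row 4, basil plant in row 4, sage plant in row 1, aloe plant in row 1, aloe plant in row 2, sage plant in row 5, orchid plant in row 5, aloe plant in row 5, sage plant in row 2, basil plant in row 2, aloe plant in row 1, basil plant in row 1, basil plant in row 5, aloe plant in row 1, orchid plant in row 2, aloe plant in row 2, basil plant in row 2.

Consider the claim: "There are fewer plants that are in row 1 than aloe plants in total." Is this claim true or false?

False

plants in row 1: 8.
aloe plants: 7.
The claim requires 8 < 7, which does not hold.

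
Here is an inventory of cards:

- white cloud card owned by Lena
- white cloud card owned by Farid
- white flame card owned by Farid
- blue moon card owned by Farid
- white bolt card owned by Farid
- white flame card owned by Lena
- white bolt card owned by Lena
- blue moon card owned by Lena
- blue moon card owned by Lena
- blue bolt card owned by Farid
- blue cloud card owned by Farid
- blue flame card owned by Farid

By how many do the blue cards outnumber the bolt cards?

blue cards: 6.
bolt cards: 3.
6 − 3 = 3.

3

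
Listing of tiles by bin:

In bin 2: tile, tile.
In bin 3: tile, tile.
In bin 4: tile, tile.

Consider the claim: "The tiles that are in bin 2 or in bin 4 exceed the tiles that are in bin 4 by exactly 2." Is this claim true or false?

There are 4 tiles in bin 2 or in bin 4.
There are 2 tiles in bin 4.
The claim requires 4 − 2 (= 2) to equal 2, which holds.

True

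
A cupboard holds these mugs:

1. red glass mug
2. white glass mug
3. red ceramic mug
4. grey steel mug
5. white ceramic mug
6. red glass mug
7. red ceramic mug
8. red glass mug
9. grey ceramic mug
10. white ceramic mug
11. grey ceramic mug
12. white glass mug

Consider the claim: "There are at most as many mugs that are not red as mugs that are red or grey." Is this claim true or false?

True

|mugs that are not red| = 7.
|mugs that are red or grey| = 8.
The claim requires 7 ≤ 8, which holds.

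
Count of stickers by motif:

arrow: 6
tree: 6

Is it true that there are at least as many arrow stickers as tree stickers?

True

arrow stickers: 6.
tree stickers: 6.
The claim requires 6 ≥ 6, which holds.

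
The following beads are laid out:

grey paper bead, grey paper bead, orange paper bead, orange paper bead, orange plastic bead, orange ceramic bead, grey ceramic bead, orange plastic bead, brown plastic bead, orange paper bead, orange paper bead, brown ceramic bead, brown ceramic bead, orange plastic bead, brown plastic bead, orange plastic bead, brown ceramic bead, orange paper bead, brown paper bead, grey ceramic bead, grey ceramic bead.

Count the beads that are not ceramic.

14

Total beads: 21; with the excluded value: 7; remaining 21 − 7 = 14.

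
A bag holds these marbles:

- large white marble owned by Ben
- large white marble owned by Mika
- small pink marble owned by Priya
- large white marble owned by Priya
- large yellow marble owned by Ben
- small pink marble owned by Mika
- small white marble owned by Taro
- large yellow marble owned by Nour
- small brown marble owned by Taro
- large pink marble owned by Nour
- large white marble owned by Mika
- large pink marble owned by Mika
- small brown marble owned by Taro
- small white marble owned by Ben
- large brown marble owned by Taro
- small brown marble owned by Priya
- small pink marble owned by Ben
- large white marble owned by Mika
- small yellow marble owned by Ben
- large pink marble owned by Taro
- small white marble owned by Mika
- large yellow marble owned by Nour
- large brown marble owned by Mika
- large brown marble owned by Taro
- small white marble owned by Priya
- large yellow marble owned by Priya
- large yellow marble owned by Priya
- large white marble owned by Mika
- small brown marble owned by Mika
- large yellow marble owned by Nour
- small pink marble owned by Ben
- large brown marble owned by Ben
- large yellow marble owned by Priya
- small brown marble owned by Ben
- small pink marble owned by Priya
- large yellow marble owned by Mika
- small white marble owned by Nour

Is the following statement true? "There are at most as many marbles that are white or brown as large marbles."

There are 20 marbles that are white or brown.
There are 21 large marbles.
The claim requires 20 ≤ 21, which holds.

True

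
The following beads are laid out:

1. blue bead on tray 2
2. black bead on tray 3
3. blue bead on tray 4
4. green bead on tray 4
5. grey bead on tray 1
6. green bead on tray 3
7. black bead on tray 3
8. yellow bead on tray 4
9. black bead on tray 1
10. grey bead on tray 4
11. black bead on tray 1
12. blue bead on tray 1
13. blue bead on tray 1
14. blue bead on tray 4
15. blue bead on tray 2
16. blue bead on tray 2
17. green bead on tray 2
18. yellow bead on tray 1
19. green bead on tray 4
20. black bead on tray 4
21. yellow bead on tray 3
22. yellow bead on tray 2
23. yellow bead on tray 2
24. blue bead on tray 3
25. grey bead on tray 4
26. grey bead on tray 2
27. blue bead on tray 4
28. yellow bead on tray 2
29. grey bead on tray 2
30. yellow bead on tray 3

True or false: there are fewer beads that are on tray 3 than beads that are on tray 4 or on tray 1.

True

There are 6 beads on tray 3.
There are 15 beads on tray 4 or on tray 1.
The claim requires 6 < 15, which holds.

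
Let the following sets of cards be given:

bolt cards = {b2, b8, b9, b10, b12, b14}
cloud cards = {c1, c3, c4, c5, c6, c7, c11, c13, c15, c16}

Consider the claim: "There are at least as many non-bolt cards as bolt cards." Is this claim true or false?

|non-bolt cards| = 10.
|bolt cards| = 6.
The claim requires 10 ≥ 6, which holds.

True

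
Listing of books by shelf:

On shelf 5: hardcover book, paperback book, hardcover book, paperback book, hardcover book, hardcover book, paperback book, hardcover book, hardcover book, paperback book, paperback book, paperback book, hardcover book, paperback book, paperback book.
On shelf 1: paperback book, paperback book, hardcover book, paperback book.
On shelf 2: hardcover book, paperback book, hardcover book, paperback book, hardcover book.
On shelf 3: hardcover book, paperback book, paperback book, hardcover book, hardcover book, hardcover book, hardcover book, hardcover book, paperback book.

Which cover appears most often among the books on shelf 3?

hardcover

Counts by cover (restricted to books on shelf 3): hardcover 6, paperback 3.
The maximum is 6, held uniquely by hardcover.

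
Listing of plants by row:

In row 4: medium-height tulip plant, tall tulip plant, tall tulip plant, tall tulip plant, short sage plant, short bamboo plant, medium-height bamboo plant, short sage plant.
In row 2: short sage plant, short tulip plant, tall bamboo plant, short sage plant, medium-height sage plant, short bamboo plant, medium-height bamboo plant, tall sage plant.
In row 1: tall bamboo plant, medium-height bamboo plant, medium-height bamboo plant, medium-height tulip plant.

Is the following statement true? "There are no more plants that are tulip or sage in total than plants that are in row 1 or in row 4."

True

There are 12 plants that are tulip or sage.
There are 12 plants in row 1 or in row 4.
The claim requires 12 ≤ 12, which holds.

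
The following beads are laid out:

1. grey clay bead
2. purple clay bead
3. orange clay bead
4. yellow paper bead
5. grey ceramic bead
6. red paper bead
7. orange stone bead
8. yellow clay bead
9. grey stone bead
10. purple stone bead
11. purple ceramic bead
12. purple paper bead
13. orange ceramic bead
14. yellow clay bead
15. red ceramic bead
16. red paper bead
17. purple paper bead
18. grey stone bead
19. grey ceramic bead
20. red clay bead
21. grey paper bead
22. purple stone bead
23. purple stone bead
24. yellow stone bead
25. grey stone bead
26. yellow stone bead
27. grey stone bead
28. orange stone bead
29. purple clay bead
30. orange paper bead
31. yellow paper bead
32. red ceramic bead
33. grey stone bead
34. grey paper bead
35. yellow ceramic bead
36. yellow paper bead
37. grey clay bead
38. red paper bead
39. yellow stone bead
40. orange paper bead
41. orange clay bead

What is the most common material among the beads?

Counts by material: stone 13, paper 12, clay 9, ceramic 7.
The maximum is 13, held uniquely by stone.

stone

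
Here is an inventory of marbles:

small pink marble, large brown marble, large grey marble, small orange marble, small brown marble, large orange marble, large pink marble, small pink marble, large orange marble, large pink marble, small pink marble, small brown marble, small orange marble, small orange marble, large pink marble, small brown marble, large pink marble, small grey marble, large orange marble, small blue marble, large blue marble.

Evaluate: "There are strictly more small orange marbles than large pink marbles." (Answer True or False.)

small orange marbles: 3.
large pink marbles: 4.
The claim requires 3 > 4, which does not hold.

False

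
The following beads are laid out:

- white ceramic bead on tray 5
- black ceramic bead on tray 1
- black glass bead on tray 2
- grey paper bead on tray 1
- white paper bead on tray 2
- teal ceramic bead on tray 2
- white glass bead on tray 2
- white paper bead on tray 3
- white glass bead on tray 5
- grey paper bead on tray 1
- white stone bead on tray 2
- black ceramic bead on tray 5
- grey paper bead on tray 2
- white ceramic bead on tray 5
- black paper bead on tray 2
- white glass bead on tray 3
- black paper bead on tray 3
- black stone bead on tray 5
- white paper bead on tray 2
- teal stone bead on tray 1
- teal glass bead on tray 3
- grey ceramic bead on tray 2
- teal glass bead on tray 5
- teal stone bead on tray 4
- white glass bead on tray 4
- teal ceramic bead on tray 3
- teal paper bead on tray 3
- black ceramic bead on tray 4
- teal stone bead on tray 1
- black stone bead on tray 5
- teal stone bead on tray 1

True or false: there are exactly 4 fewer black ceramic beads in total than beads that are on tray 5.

True

|black ceramic beads| = 3.
|beads on tray 5| = 7.
The claim requires 7 − 3 (= 4) to equal 4, which holds.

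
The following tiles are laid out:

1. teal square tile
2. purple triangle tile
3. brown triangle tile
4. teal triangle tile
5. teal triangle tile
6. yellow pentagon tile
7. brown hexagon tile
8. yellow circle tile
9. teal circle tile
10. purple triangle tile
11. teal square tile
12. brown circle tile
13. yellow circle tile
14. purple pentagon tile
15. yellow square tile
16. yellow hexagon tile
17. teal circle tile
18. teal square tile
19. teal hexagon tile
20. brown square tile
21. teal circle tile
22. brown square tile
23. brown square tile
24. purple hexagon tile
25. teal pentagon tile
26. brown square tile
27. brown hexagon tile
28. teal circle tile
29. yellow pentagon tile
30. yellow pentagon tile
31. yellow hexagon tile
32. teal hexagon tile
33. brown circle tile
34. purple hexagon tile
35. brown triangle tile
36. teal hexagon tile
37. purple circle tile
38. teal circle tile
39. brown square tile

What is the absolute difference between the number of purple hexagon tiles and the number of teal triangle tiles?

0

purple hexagon tiles: 2. teal triangle tiles: 2.
|2 − 2| = 2 − 2 = 0.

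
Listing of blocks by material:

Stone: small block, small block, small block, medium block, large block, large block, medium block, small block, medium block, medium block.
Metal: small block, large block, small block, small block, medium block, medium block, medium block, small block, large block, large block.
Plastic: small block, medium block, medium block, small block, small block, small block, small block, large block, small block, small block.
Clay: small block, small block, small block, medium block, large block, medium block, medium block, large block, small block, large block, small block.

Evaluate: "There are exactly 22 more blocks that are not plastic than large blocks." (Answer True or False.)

True

|blocks that are not plastic| = 31.
|large blocks| = 9.
The claim requires 31 − 9 (= 22) to equal 22, which holds.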